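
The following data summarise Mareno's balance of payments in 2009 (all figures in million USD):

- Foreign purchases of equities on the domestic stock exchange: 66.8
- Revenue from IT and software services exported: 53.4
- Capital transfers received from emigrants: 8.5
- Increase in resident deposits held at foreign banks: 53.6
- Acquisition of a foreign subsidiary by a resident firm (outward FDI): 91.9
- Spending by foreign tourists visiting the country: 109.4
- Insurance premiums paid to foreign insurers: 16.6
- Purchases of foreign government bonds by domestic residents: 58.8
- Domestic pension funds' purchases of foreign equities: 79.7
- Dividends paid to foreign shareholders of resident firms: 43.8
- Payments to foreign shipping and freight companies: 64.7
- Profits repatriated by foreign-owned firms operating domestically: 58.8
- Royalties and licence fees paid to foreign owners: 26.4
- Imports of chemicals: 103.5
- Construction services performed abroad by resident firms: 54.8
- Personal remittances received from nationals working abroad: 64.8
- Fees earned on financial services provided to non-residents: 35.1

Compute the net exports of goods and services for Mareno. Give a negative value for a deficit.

41.5

Goods: -103.5
Services: 53.4 - 16.6 + 35.1 + 54.8 + 109.4 - 26.4 - 64.7 = 145.0
Trade balance = -103.5 + 145.0 = 41.5
(Excluded from the trade balance — financial account: foreign purchases of equities on the domestic stock exchange 66.8, increase in resident deposits held at foreign banks 53.6, acquisition of a foreign subsidiary by a resident firm (outward FDI) 91.9, purchases of foreign government bonds by domestic residents 58.8, domestic pension funds' purchases of foreign equities 79.7; capital account: capital transfers received from emigrants 8.5; primary income: dividends paid to foreign shareholders of resident firms 43.8, profits repatriated by foreign-owned firms operating domestically 58.8; secondary income: personal remittances received from nationals working abroad 64.8.)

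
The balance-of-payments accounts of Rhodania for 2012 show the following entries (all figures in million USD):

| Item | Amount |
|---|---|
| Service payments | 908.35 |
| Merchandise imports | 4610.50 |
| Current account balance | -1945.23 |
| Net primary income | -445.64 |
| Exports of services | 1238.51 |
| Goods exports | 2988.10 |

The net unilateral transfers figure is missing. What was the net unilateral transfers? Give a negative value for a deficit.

Current account = goods balance + services balance + net primary income + net secondary income
Sum of the known components = -1737.88
Net unilateral transfers = CA - (known components) = -1945.23 - (-1737.88) = -207.35

-207.35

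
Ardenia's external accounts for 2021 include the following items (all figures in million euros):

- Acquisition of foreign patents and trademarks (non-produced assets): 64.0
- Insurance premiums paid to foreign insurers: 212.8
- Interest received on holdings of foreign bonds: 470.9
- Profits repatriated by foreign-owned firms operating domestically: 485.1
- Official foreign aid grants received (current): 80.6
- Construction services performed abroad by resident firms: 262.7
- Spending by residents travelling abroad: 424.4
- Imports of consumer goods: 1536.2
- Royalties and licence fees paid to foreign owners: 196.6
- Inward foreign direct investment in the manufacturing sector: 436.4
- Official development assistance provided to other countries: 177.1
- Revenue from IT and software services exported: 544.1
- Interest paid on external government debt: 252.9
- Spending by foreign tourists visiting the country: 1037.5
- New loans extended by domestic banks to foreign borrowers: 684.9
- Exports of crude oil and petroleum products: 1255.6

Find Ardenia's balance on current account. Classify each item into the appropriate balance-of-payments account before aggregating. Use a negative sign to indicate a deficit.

Goods: 1255.6 - 1536.2 = -280.6
Services: -424.4 - 196.6 + 1037.5 + 262.7 - 212.8 + 544.1 = 1010.5
Primary income: -252.9 - 485.1 + 470.9 = -267.1
Secondary income: 80.6 - 177.1 = -96.5
Current account = (-280.6) + 1010.5 + (-267.1) + (-96.5) = 366.3
(Excluded from the current account — capital account: acquisition of foreign patents and trademarks (non-produced assets) 64.0; financial account: inward foreign direct investment in the manufacturing sector 436.4, new loans extended by domestic banks to foreign borrowers 684.9.)

366.3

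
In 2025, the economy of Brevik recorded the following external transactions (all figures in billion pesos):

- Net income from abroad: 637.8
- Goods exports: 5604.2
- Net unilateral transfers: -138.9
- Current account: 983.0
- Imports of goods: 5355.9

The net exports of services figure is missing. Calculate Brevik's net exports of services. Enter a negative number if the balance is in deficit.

235.8

Current account = goods balance + services balance + net primary income + net secondary income
Sum of the known components = 747.2
Net exports of services = CA - (known components) = 983.0 - 747.2 = 235.8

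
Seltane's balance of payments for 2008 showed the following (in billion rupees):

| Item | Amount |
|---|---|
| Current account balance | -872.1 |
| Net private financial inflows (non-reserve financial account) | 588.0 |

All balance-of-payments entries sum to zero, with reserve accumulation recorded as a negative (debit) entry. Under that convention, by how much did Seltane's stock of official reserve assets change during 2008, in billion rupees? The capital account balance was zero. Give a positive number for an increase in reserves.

Official reserve transactions balance = -((-872.1) + 588.0) = 284.1
An accumulation of reserves is recorded as a debit (negative entry), so the change in the stock of reserves is the negative of that balance.
Change in official reserves = -(284.1) = -284.1

-284.1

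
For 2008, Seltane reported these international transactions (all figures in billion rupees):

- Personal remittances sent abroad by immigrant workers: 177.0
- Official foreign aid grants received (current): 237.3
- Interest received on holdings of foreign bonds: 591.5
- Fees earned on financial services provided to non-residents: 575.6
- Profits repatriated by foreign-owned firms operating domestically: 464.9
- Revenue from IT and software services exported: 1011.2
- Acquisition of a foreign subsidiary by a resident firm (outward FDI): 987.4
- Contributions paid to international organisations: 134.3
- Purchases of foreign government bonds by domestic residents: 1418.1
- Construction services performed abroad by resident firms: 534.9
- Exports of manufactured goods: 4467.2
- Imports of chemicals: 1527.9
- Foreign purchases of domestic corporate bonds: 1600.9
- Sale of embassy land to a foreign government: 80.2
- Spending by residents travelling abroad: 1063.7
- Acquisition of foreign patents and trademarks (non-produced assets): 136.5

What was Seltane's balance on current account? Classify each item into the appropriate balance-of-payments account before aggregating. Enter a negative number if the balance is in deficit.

Goods: 4467.2 - 1527.9 = 2939.3
Services: -1063.7 + 575.6 + 1011.2 + 534.9 = 1058.0
Primary income: -464.9 + 591.5 = 126.6
Secondary income: -134.3 - 177.0 + 237.3 = -74.0
Current account = 2939.3 + 1058.0 + 126.6 + (-74.0) = 4049.9
(Excluded from the current account — financial account: acquisition of a foreign subsidiary by a resident firm (outward FDI) 987.4, purchases of foreign government bonds by domestic residents 1418.1, foreign purchases of domestic corporate bonds 1600.9; capital account: sale of embassy land to a foreign government 80.2, acquisition of foreign patents and trademarks (non-produced assets) 136.5.)

4049.9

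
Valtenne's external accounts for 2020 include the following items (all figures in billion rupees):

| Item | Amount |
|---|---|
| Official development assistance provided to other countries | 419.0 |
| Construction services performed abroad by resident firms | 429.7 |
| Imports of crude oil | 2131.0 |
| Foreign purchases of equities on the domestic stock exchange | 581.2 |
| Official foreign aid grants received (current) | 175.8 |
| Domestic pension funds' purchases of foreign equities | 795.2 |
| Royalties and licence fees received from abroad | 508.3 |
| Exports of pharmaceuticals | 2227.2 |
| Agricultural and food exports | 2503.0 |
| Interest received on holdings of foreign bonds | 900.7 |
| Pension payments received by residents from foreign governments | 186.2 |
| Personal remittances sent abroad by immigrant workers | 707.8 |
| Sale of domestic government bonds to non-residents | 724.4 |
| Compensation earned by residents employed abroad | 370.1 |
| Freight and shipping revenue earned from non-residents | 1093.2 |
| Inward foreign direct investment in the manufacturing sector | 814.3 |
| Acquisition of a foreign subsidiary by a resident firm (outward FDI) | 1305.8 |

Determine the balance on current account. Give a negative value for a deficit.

Goods: -2131.0 + 2227.2 + 2503.0 = 2599.2
Services: 508.3 + 1093.2 + 429.7 = 2031.2
Primary income: 370.1 + 900.7 = 1270.8
Secondary income: 175.8 + 186.2 - 419.0 - 707.8 = -764.8
Current account = 2599.2 + 2031.2 + 1270.8 + (-764.8) = 5136.4
(Excluded from the current account — financial account: foreign purchases of equities on the domestic stock exchange 581.2, domestic pension funds' purchases of foreign equities 795.2, sale of domestic government bonds to non-residents 724.4, inward foreign direct investment in the manufacturing sector 814.3, acquisition of a foreign subsidiary by a resident firm (outward FDI) 1305.8.)

5136.4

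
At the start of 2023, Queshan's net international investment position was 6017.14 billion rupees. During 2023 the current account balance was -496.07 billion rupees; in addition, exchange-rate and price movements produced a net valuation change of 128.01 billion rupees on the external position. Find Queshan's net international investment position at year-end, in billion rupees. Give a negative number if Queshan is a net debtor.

5649.08

Change in NIIP = current account + net valuation change = -496.07 + 128.01 = -368.06
End-of-year NIIP = 6017.14 + (-368.06) = 5649.08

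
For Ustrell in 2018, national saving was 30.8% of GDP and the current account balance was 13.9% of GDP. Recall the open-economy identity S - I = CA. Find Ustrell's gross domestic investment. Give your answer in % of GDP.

I = S - CA = 30.8 - 13.9 = 16.9

16.9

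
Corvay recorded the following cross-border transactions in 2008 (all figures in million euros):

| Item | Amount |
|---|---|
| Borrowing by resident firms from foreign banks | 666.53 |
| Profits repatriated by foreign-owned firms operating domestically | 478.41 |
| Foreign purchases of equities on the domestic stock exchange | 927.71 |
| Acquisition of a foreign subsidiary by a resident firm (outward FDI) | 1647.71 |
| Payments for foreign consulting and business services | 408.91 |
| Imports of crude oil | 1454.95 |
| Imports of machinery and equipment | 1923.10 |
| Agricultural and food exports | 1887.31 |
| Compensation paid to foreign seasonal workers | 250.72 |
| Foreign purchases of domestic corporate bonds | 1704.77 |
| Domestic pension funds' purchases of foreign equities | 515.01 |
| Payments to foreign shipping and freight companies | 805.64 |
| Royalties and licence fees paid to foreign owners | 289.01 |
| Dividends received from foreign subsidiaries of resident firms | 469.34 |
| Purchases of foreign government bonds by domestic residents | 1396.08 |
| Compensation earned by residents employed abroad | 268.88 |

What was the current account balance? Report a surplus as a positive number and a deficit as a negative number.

-2985.21

Goods: 1887.31 - 1923.10 - 1454.95 = -1490.74
Services: -289.01 - 408.91 - 805.64 = -1503.56
Primary income: -250.72 + 268.88 + 469.34 - 478.41 = 9.09
Current account = (-1490.74) + (-1503.56) + 9.09 = -2985.21
(Excluded from the current account — financial account: borrowing by resident firms from foreign banks 666.53, foreign purchases of equities on the domestic stock exchange 927.71, acquisition of a foreign subsidiary by a resident firm (outward FDI) 1647.71, foreign purchases of domestic corporate bonds 1704.77, domestic pension funds' purchases of foreign equities 515.01, purchases of foreign government bonds by domestic residents 1396.08.)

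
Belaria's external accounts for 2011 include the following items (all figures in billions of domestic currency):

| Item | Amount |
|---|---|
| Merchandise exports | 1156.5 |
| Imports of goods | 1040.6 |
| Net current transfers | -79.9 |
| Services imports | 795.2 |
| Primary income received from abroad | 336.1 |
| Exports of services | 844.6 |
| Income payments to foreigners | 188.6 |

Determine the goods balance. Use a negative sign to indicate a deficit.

Goods balance = 1156.5 - 1040.6 = 115.9

115.9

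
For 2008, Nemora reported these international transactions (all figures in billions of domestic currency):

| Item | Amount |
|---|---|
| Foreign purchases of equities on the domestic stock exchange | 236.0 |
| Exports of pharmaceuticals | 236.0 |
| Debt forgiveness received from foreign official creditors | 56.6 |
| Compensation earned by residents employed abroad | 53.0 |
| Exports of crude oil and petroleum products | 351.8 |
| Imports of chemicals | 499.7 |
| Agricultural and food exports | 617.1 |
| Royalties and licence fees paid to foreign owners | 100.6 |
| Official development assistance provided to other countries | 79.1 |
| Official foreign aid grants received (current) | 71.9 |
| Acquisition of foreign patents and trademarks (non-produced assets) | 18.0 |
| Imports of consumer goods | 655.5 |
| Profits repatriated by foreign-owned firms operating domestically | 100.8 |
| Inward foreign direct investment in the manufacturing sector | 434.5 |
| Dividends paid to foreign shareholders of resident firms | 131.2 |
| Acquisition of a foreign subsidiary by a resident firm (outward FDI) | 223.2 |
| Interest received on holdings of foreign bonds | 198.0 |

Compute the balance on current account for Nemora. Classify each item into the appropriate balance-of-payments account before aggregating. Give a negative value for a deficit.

Goods: 351.8 - 499.7 + 236.0 - 655.5 + 617.1 = 49.7
Services: -100.6
Primary income: -131.2 - 100.8 + 198.0 + 53.0 = 19.0
Secondary income: -79.1 + 71.9 = -7.2
Current account = 49.7 + (-100.6) + 19.0 + (-7.2) = -39.1
(Excluded from the current account — financial account: foreign purchases of equities on the domestic stock exchange 236.0, inward foreign direct investment in the manufacturing sector 434.5, acquisition of a foreign subsidiary by a resident firm (outward FDI) 223.2; capital account: debt forgiveness received from foreign official creditors 56.6, acquisition of foreign patents and trademarks (non-produced assets) 18.0.)

-39.1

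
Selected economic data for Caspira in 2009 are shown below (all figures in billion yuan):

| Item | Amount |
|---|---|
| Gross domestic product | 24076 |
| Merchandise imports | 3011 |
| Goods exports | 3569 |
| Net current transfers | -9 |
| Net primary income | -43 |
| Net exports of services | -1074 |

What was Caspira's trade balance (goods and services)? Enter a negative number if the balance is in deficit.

Goods balance = 3569 - 3011 = 558
Services balance = -1074
Trade balance (goods + services) = 558 + (-1074) = -516

-516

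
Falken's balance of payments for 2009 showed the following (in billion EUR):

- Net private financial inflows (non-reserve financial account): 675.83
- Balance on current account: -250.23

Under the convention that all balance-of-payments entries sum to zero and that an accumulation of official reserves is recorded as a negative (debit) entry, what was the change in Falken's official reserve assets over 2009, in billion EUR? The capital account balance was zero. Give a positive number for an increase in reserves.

Official reserve transactions balance = -((-250.23) + 675.83) = -425.60
An accumulation of reserves is recorded as a debit (negative entry), so the change in the stock of reserves is the negative of that balance.
Change in official reserves = -(-425.60) = 425.60

425.60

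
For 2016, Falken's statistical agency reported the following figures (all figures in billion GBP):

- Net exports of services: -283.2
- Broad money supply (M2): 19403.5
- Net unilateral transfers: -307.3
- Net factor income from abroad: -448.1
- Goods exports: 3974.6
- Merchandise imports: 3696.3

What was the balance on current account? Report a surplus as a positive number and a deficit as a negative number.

Goods balance = 3974.6 - 3696.3 = 278.3
Services balance = -283.2
Trade balance (goods + services) = 278.3 + (-283.2) = -4.9
Net primary income = -448.1
Net secondary income = -307.3
Current account = -4.9 + (-448.1) + (-307.3) = -760.3

-760.3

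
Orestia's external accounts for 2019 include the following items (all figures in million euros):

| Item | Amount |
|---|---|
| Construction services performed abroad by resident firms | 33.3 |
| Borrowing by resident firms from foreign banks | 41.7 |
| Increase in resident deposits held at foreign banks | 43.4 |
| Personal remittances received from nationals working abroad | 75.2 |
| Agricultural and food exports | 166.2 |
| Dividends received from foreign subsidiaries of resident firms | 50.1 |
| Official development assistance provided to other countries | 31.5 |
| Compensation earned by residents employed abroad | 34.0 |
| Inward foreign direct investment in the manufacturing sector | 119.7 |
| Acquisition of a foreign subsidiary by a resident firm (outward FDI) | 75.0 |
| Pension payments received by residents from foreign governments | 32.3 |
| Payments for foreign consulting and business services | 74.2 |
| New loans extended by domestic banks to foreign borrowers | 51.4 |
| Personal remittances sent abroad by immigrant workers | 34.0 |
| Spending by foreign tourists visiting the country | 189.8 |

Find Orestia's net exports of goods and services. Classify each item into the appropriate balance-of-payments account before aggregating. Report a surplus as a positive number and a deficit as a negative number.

315.1

Goods: 166.2
Services: 189.8 + 33.3 - 74.2 = 148.9
Trade balance = 166.2 + 148.9 = 315.1
(Excluded from the trade balance — financial account: borrowing by resident firms from foreign banks 41.7, increase in resident deposits held at foreign banks 43.4, inward foreign direct investment in the manufacturing sector 119.7, acquisition of a foreign subsidiary by a resident firm (outward FDI) 75.0, new loans extended by domestic banks to foreign borrowers 51.4; secondary income: personal remittances received from nationals working abroad 75.2, official development assistance provided to other countries 31.5, pension payments received by residents from foreign governments 32.3, personal remittances sent abroad by immigrant workers 34.0; primary income: dividends received from foreign subsidiaries of resident firms 50.1, compensation earned by residents employed abroad 34.0.)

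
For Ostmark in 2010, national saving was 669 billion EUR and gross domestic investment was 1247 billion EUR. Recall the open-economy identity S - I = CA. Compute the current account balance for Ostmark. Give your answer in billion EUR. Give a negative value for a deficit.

-578

S - I = CA (net lending to the rest of the world).
CA = S - I = 669 - 1247 = -578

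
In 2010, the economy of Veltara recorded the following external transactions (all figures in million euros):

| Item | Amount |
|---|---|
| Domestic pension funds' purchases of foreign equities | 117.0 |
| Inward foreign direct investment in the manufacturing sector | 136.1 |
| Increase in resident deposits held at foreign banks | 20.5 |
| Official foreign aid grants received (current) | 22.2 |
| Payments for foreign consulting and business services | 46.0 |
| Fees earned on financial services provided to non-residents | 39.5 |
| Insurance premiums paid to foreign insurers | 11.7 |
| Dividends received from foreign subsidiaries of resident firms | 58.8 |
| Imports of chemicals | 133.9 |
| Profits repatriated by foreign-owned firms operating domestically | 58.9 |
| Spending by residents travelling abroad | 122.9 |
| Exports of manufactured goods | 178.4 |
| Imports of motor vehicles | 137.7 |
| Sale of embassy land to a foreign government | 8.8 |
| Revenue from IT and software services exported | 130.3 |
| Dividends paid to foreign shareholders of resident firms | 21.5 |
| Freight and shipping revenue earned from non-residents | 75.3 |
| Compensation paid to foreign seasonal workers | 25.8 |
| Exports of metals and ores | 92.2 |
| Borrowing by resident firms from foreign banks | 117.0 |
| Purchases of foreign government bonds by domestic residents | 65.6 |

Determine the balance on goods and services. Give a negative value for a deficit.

63.5

Goods: 178.4 - 133.9 + 92.2 - 137.7 = -1.0
Services: 39.5 + 75.3 - 122.9 + 130.3 - 46.0 - 11.7 = 64.5
Trade balance = -1.0 + 64.5 = 63.5
(Excluded from the trade balance — financial account: domestic pension funds' purchases of foreign equities 117.0, inward foreign direct investment in the manufacturing sector 136.1, increase in resident deposits held at foreign banks 20.5, borrowing by resident firms from foreign banks 117.0, purchases of foreign government bonds by domestic residents 65.6; secondary income: official foreign aid grants received (current) 22.2; primary income: dividends received from foreign subsidiaries of resident firms 58.8, profits repatriated by foreign-owned firms operating domestically 58.9, dividends paid to foreign shareholders of resident firms 21.5, compensation paid to foreign seasonal workers 25.8; capital account: sale of embassy land to a foreign government 8.8.)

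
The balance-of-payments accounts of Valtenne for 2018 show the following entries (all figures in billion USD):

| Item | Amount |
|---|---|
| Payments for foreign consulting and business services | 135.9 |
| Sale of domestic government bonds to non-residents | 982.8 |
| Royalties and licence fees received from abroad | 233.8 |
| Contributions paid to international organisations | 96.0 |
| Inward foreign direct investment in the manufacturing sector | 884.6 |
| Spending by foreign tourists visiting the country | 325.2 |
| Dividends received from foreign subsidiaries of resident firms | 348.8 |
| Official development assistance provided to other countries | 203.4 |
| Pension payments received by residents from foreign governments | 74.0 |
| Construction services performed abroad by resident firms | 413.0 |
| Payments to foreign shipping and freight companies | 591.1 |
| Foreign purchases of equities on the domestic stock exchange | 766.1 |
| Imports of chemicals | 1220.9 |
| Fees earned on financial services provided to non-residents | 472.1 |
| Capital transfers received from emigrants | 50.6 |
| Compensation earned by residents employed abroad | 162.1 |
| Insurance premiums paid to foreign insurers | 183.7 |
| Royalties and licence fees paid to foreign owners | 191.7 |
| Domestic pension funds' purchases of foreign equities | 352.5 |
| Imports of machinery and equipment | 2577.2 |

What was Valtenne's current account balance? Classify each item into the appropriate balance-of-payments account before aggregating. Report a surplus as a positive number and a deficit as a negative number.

-3170.9

Goods: -2577.2 - 1220.9 = -3798.1
Services: 325.2 - 591.1 - 135.9 + 472.1 + 233.8 - 183.7 + 413.0 - 191.7 = 341.7
Primary income: 348.8 + 162.1 = 510.9
Secondary income: -203.4 - 96.0 + 74.0 = -225.4
Current account = (-3798.1) + 341.7 + 510.9 + (-225.4) = -3170.9
(Excluded from the current account — financial account: sale of domestic government bonds to non-residents 982.8, inward foreign direct investment in the manufacturing sector 884.6, foreign purchases of equities on the domestic stock exchange 766.1, domestic pension funds' purchases of foreign equities 352.5; capital account: capital transfers received from emigrants 50.6.)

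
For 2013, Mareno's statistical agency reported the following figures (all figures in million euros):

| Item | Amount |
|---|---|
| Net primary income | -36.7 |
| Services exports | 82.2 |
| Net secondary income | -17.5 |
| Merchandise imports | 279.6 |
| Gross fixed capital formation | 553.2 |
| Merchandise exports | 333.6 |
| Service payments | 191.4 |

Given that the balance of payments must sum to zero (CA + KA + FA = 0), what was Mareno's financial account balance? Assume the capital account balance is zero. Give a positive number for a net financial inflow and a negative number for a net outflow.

Goods balance = 333.6 - 279.6 = 54.0
Services balance = 82.2 - 191.4 = -109.2
Trade balance (goods + services) = 54.0 + (-109.2) = -55.2
Net primary income = -36.7
Net secondary income = -17.5
Current account = -55.2 + (-36.7) + (-17.5) = -109.4
Financial account = -(-109.4) = 109.4

109.4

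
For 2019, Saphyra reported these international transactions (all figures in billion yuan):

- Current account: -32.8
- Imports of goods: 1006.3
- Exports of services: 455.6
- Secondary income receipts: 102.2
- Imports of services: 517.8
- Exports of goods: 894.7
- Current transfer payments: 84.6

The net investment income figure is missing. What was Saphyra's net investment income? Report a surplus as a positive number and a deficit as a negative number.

Current account = goods balance + services balance + net primary income + net secondary income
Sum of the known components = -156.2
Net investment income = CA - (known components) = -32.8 - (-156.2) = 123.4

123.4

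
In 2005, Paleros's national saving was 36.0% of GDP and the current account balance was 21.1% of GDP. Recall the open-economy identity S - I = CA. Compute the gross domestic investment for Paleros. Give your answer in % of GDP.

14.9

S - I = CA (net lending to the rest of the world).
I = S - CA = 36.0 - 21.1 = 14.9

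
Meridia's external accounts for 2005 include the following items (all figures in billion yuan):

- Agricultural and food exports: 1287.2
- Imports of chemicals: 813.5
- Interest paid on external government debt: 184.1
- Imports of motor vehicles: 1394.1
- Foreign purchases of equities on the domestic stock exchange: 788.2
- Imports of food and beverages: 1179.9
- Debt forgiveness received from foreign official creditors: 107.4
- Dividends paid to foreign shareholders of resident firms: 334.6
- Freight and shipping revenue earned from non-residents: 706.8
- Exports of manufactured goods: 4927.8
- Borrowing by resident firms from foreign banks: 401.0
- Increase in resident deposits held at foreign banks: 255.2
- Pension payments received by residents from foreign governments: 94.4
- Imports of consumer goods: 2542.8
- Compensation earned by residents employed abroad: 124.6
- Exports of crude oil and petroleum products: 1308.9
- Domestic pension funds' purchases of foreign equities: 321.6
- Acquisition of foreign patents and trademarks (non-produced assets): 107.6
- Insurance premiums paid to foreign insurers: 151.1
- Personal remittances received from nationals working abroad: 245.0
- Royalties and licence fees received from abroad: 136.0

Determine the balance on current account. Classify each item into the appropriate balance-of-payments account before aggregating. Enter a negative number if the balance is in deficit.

Goods: 1287.2 - 2542.8 - 813.5 - 1394.1 + 4927.8 + 1308.9 - 1179.9 = 1593.6
Services: 706.8 - 151.1 + 136.0 = 691.7
Primary income: -184.1 - 334.6 + 124.6 = -394.1
Secondary income: 94.4 + 245.0 = 339.4
Current account = 1593.6 + 691.7 + (-394.1) + 339.4 = 2230.6
(Excluded from the current account — financial account: foreign purchases of equities on the domestic stock exchange 788.2, borrowing by resident firms from foreign banks 401.0, increase in resident deposits held at foreign banks 255.2, domestic pension funds' purchases of foreign equities 321.6; capital account: debt forgiveness received from foreign official creditors 107.4, acquisition of foreign patents and trademarks (non-produced assets) 107.6.)

2230.6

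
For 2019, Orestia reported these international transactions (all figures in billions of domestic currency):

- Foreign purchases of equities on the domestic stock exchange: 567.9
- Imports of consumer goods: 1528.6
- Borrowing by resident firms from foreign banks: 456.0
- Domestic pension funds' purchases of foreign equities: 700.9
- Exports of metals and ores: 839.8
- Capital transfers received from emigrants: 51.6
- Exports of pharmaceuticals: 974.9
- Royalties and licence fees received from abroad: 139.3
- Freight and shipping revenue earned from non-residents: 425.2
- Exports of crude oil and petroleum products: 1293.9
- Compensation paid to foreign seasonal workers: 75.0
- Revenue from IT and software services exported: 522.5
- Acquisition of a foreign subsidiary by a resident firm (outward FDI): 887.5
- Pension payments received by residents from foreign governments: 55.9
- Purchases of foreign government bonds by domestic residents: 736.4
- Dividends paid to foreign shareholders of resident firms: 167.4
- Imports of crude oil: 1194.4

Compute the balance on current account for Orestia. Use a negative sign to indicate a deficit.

Goods: 974.9 + 839.8 - 1194.4 + 1293.9 - 1528.6 = 385.6
Services: 425.2 + 139.3 + 522.5 = 1087.0
Primary income: -167.4 - 75.0 = -242.4
Secondary income: 55.9
Current account = 385.6 + 1087.0 + (-242.4) + 55.9 = 1286.1
(Excluded from the current account — financial account: foreign purchases of equities on the domestic stock exchange 567.9, borrowing by resident firms from foreign banks 456.0, domestic pension funds' purchases of foreign equities 700.9, acquisition of a foreign subsidiary by a resident firm (outward FDI) 887.5, purchases of foreign government bonds by domestic residents 736.4; capital account: capital transfers received from emigrants 51.6.)

1286.1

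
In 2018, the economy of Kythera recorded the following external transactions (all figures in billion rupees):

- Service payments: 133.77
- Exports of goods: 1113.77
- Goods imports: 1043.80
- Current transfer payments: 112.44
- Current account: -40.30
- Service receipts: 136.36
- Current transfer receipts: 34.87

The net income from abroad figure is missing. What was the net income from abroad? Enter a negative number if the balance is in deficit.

-35.29

Current account = goods balance + services balance + net primary income + net secondary income
Sum of the known components = -5.01
Net income from abroad = CA - (known components) = -40.30 - (-5.01) = -35.29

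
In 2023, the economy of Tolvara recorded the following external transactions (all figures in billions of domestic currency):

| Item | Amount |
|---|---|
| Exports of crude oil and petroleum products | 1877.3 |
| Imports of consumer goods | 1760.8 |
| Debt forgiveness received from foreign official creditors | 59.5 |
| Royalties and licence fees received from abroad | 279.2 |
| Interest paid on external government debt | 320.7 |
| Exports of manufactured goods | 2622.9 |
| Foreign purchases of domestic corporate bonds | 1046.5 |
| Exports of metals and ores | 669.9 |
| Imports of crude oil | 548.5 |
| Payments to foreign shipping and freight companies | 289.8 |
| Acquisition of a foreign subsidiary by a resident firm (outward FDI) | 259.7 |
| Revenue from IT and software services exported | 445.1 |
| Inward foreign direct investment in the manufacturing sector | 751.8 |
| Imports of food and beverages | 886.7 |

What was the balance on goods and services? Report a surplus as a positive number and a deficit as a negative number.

Goods: 1877.3 - 1760.8 - 548.5 + 2622.9 + 669.9 - 886.7 = 1974.1
Services: 279.2 - 289.8 + 445.1 = 434.5
Trade balance = 1974.1 + 434.5 = 2408.6
(Excluded from the trade balance — capital account: debt forgiveness received from foreign official creditors 59.5; primary income: interest paid on external government debt 320.7; financial account: foreign purchases of domestic corporate bonds 1046.5, acquisition of a foreign subsidiary by a resident firm (outward FDI) 259.7, inward foreign direct investment in the manufacturing sector 751.8.)

2408.6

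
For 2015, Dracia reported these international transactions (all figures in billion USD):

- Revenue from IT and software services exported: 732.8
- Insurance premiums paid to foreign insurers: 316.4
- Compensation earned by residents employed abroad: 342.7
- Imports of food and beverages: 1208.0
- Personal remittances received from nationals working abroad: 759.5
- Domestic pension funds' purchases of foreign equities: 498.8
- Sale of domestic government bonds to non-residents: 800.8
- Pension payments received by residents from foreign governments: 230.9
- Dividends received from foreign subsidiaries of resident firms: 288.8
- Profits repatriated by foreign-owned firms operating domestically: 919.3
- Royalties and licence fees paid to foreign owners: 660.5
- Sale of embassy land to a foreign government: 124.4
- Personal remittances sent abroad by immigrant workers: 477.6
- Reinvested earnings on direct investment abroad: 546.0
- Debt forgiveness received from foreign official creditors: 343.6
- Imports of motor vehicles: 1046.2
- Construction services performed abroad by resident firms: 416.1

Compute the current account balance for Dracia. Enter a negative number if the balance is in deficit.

Goods: -1208.0 - 1046.2 = -2254.2
Services: 416.1 + 732.8 - 316.4 - 660.5 = 172.0
Primary income: 546.0 - 919.3 + 342.7 + 288.8 = 258.2
Secondary income: 230.9 - 477.6 + 759.5 = 512.8
Current account = (-2254.2) + 172.0 + 258.2 + 512.8 = -1311.2
(Excluded from the current account — financial account: domestic pension funds' purchases of foreign equities 498.8, sale of domestic government bonds to non-residents 800.8; capital account: sale of embassy land to a foreign government 124.4, debt forgiveness received from foreign official creditors 343.6.)

-1311.2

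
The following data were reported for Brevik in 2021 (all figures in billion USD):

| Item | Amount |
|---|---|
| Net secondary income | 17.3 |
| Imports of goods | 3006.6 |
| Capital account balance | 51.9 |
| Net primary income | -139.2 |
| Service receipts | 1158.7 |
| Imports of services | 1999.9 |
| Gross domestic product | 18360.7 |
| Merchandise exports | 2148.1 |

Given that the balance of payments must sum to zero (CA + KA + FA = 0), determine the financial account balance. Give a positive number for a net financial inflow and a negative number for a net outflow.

1769.7

Goods balance = 2148.1 - 3006.6 = -858.5
Services balance = 1158.7 - 1999.9 = -841.2
Trade balance (goods + services) = -858.5 + (-841.2) = -1699.7
Net primary income = -139.2
Net secondary income = 17.3
Current account = -1699.7 + (-139.2) + 17.3 = -1821.6
Financial account = -(-1821.6 + 51.9) = 1769.7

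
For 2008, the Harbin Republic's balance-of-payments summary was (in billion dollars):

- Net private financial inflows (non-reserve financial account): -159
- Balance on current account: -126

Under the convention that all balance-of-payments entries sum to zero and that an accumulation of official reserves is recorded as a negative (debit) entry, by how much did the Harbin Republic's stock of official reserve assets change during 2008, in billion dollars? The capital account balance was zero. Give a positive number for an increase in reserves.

-285

Official reserve transactions balance = -((-126) + (-159)) = 285
An accumulation of reserves is recorded as a debit (negative entry), so the change in the stock of reserves is the negative of that balance.
Change in official reserves = -(285) = -285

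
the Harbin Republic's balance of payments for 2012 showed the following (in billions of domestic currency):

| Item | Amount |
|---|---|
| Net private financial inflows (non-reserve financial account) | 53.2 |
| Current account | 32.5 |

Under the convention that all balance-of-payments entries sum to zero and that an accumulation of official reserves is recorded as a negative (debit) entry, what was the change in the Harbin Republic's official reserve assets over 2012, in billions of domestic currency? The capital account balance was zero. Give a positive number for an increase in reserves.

Official reserve transactions balance = -(32.5 + 53.2) = -85.7
An accumulation of reserves is recorded as a debit (negative entry), so the change in the stock of reserves is the negative of that balance.
Change in official reserves = -(-85.7) = 85.7

85.7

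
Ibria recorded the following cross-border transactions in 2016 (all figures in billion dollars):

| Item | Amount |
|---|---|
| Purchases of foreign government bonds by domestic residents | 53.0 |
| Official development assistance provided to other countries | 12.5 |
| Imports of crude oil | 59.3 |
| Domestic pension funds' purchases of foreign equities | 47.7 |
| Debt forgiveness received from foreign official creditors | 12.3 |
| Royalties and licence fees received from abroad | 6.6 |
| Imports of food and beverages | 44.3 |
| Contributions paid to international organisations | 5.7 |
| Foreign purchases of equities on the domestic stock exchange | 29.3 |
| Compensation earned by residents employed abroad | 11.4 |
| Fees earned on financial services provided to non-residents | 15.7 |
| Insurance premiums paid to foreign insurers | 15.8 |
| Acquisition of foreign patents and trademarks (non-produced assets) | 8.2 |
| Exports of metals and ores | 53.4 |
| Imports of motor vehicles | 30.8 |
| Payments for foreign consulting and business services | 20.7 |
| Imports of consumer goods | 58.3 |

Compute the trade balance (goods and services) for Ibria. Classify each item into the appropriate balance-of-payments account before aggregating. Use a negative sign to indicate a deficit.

-153.5

Goods: 53.4 - 59.3 - 58.3 - 44.3 - 30.8 = -139.3
Services: 6.6 - 15.8 + 15.7 - 20.7 = -14.2
Trade balance = -139.3 + (-14.2) = -153.5
(Excluded from the trade balance — financial account: purchases of foreign government bonds by domestic residents 53.0, domestic pension funds' purchases of foreign equities 47.7, foreign purchases of equities on the domestic stock exchange 29.3; secondary income: official development assistance provided to other countries 12.5, contributions paid to international organisations 5.7; capital account: debt forgiveness received from foreign official creditors 12.3, acquisition of foreign patents and trademarks (non-produced assets) 8.2; primary income: compensation earned by residents employed abroad 11.4.)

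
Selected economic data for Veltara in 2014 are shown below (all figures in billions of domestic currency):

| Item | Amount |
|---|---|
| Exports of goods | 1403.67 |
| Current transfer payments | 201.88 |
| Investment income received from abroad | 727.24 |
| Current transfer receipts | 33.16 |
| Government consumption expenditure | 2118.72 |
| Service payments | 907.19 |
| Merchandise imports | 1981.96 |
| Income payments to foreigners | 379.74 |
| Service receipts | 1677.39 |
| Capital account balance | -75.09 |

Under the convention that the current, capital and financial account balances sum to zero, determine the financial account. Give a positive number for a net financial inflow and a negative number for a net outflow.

-295.60

Goods balance = 1403.67 - 1981.96 = -578.29
Services balance = 1677.39 - 907.19 = 770.20
Trade balance (goods + services) = -578.29 + 770.20 = 191.91
Net primary income = 727.24 - 379.74 = 347.50
Net secondary income = 33.16 - 201.88 = -168.72
Current account = 191.91 + 347.50 + (-168.72) = 370.69
Financial account = -(370.69 + (-75.09)) = -295.60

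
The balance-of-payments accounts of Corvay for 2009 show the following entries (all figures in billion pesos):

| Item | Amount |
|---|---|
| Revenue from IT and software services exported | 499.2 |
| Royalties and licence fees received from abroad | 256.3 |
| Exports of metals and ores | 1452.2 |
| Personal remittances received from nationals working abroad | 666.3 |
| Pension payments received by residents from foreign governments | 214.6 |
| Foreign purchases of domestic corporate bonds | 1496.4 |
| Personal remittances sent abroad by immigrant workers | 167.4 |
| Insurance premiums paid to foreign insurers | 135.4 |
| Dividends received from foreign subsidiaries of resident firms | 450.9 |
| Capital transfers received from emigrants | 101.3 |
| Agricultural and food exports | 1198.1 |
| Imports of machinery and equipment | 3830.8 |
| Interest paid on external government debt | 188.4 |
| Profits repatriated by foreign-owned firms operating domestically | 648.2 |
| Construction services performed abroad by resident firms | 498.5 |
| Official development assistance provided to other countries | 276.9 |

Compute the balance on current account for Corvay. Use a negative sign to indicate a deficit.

Goods: 1198.1 - 3830.8 + 1452.2 = -1180.5
Services: 498.5 - 135.4 + 499.2 + 256.3 = 1118.6
Primary income: 450.9 - 188.4 - 648.2 = -385.7
Secondary income: 214.6 - 167.4 - 276.9 + 666.3 = 436.6
Current account = (-1180.5) + 1118.6 + (-385.7) + 436.6 = -11.0
(Excluded from the current account — financial account: foreign purchases of domestic corporate bonds 1496.4; capital account: capital transfers received from emigrants 101.3.)

-11.0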